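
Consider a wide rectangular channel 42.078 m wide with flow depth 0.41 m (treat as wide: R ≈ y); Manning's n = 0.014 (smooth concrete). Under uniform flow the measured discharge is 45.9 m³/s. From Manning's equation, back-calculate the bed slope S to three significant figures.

A = b·y = 42.078 × 0.41 = 17.25 m²
Wide channel: R ≈ y = 0.41 m
S = (Q·n / (1·A·R^(2/3)))² = (45.9×0.014 / (1×17.25×0.5519))² = 0.004555

0.00456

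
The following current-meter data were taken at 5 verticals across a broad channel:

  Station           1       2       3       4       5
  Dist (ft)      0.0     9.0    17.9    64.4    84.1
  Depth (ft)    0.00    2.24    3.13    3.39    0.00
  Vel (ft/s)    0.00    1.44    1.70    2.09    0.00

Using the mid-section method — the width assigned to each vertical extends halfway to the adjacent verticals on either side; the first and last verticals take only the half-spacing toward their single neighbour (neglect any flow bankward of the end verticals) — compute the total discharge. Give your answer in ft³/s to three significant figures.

w_2 = (17.9 − 0.0)/2 = 8.95 ft; q_2 = 1.44 × 2.24 × 8.95 = 28.87 ft³/s
w_3 = (64.4 − 9.0)/2 = 27.7 ft; q_3 = 1.70 × 3.13 × 27.7 = 147.4 ft³/s
w_4 = (84.1 − 17.9)/2 = 33.1 ft; q_4 = 2.09 × 3.39 × 33.1 = 234.5 ft³/s
Stations 1, 5 contribute zero (depth or velocity is 0).
Q = Σ qᵢ = 410.8 ft³/s

411 ft³/s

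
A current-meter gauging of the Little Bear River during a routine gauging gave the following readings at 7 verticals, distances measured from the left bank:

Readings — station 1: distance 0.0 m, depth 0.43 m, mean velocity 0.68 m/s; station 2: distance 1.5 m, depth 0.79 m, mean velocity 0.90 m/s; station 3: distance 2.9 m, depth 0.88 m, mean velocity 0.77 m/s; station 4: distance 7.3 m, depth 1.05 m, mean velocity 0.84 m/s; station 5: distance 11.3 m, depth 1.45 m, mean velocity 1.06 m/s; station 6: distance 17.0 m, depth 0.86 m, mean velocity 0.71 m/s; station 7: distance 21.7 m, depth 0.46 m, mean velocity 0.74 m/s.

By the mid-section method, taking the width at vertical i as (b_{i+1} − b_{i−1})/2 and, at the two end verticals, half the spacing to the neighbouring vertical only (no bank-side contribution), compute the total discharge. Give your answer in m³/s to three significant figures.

18.3 m³/s

w_1 = (1.5 − 0.0)/2 = 0.75 m; q_1 = 0.68 × 0.43 × 0.75 = 0.2193 m³/s
w_2 = (2.9 − 0.0)/2 = 1.45 m; q_2 = 0.90 × 0.79 × 1.45 = 1.031 m³/s
w_3 = (7.3 − 1.5)/2 = 2.9 m; q_3 = 0.77 × 0.88 × 2.9 = 1.965 m³/s
w_4 = (11.3 − 2.9)/2 = 4.2 m; q_4 = 0.84 × 1.05 × 4.2 = 3.704 m³/s
w_5 = (17.0 − 7.3)/2 = 4.85 m; q_5 = 1.06 × 1.45 × 4.85 = 7.454 m³/s
w_6 = (21.7 − 11.3)/2 = 5.2 m; q_6 = 0.71 × 0.86 × 5.2 = 3.175 m³/s
w_7 = (21.7 − 17.0)/2 = 2.35 m; q_7 = 0.74 × 0.46 × 2.35 = 0.7999 m³/s
Q = Σ qᵢ = 18.35 m³/s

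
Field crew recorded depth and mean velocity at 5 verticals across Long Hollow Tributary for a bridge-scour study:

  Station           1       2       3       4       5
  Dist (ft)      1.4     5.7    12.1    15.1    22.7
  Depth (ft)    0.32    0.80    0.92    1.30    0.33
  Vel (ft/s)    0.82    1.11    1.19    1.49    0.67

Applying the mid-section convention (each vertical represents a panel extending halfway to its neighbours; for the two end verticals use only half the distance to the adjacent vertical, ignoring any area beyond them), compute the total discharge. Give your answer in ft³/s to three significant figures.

21.6 ft³/s

w_1 = (5.7 − 1.4)/2 = 2.15 ft; q_1 = 0.82 × 0.32 × 2.15 = 0.5642 ft³/s
w_2 = (12.1 − 1.4)/2 = 5.35 ft; q_2 = 1.11 × 0.80 × 5.35 = 4.751 ft³/s
w_3 = (15.1 − 5.7)/2 = 4.7 ft; q_3 = 1.19 × 0.92 × 4.7 = 5.146 ft³/s
w_4 = (22.7 − 12.1)/2 = 5.3 ft; q_4 = 1.49 × 1.30 × 5.3 = 10.27 ft³/s
w_5 = (22.7 − 15.1)/2 = 3.8 ft; q_5 = 0.67 × 0.33 × 3.8 = 0.8402 ft³/s
Q = Σ qᵢ = 21.57 ft³/s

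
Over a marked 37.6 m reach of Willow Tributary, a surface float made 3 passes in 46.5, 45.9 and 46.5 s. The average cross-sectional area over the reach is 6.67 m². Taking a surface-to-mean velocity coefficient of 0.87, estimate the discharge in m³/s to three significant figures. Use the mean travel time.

t̄ = (46.5 + 45.9 + 46.5) / 3 = 46.3 s
v_surface = L / t̄ = 37.6 / 46.3 = 0.8121 m/s
v_mean = 0.87 × 0.8121 = 0.7065 m/s
Q = A × v_mean = 6.67 × 0.7065 = 4.713 m³/s

4.71 m³/s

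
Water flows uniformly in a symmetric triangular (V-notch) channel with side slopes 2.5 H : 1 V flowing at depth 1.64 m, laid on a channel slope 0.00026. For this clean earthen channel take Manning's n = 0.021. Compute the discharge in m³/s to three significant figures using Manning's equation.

A = z·y² = 2.5×1.64² = 6.724 m²
P = 2y√(1+z²) = 2×1.64×√(1+2.5²) = 8.832 m
R = A/P = 6.724/8.832 = 0.7614 m
Q = (1/n)·A·R^(2/3)·S^(1/2) = (1/0.021) × 6.724 × 0.7614^(2/3) × 0.00026^(1/2) = 4.305 m³/s

4.30 m³/s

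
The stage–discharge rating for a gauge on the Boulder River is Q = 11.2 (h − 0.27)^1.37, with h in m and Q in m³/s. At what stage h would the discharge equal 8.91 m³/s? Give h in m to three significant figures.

1.12 m

h − h₀ = (Q/C)^(1/b) = (8.91/11.2)^(1/1.37) = 0.8462 m
h = 0.27 + 0.8462 = 1.116 m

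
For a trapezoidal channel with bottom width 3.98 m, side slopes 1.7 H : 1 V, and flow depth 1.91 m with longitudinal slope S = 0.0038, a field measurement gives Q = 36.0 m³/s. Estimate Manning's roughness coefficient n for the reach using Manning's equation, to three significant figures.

0.0267

A = (b + z·y)·y = (3.98 + 1.7×1.91)×1.91 = 13.80 m²
P = b + 2y√(1+z²) = 3.98 + 2×1.91×√(1+1.7²) = 11.51 m
R = A/P = 13.80/11.51 = 1.199 m
n = (1/Q)·A·R^(2/3)·S^(1/2) = (1/36.0) × 13.80 × 1.129 × 0.06164 = 0.02667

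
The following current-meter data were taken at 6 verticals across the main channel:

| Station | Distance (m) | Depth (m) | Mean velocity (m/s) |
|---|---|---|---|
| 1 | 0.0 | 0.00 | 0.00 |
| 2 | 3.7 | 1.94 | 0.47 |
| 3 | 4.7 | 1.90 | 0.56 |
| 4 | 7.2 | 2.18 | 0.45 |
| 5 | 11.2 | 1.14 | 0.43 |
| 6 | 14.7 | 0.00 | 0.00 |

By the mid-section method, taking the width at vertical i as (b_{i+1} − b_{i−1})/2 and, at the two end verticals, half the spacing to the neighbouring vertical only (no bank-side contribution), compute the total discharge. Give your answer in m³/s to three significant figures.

w_2 = (4.7 − 0.0)/2 = 2.35 m; q_2 = 0.47 × 1.94 × 2.35 = 2.143 m³/s
w_3 = (7.2 − 3.7)/2 = 1.75 m; q_3 = 0.56 × 1.90 × 1.75 = 1.862 m³/s
w_4 = (11.2 − 4.7)/2 = 3.25 m; q_4 = 0.45 × 2.18 × 3.25 = 3.188 m³/s
w_5 = (14.7 − 7.2)/2 = 3.75 m; q_5 = 0.43 × 1.14 × 3.75 = 1.838 m³/s
Stations 1, 6 contribute zero (depth or velocity is 0).
Q = Σ qᵢ = 9.031 m³/s

9.03 m³/s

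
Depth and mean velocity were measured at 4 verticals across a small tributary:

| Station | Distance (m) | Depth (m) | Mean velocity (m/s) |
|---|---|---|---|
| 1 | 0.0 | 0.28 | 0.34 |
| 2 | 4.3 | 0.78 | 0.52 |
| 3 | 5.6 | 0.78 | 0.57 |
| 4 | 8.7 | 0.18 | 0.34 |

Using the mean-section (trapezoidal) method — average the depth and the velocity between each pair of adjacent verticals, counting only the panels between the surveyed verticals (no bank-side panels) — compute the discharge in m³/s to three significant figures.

2.21 m³/s

Panel 1-2: Δb = 4.3 m, d̄ = (0.28+0.78)/2 = 0.53, v̄ = (0.34+0.52)/2 = 0.43 → q = 4.3×0.53×0.43 = 0.9800 m³/s
Panel 2-3: Δb = 1.3 m, d̄ = (0.78+0.78)/2 = 0.78, v̄ = (0.52+0.57)/2 = 0.545 → q = 1.3×0.78×0.545 = 0.5526 m³/s
Panel 3-4: Δb = 3.1 m, d̄ = (0.78+0.18)/2 = 0.48, v̄ = (0.57+0.34)/2 = 0.455 → q = 3.1×0.48×0.455 = 0.6770 m³/s
Q = Σ q = 2.210 m³/s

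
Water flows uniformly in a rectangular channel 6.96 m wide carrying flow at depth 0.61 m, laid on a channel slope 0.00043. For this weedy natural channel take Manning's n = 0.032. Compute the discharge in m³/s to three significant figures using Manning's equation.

1.78 m³/s

A = b·y = 6.96 × 0.61 = 4.246 m²
P = b + 2y = 6.96 + 2×0.61 = 8.180 m
R = A/P = 4.246/8.180 = 0.5190 m
Q = (1/n)·A·R^(2/3)·S^(1/2) = (1/0.032) × 4.246 × 0.5190^(2/3) × 0.00043^(1/2) = 1.777 m³/s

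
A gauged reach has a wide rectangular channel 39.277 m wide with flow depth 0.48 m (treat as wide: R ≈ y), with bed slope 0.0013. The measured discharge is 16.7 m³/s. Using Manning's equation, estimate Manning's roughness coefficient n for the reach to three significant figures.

0.0250

A = b·y = 39.277 × 0.48 = 18.85 m²
Wide channel: R ≈ y = 0.48 m
n = (1/Q)·A·R^(2/3)·S^(1/2) = (1/16.7) × 18.85 × 0.6130 × 0.03606 = 0.02495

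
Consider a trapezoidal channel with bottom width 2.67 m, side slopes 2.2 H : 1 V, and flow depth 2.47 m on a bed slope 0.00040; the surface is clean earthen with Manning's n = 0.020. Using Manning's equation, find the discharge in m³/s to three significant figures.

A = (b + z·y)·y = (2.67 + 2.2×2.47)×2.47 = 20.02 m²
P = b + 2y√(1+z²) = 2.67 + 2×2.47×√(1+2.2²) = 14.61 m
R = A/P = 20.02/14.61 = 1.370 m
Q = (1/n)·A·R^(2/3)·S^(1/2) = (1/0.020) × 20.02 × 1.370^(2/3) × 0.00040^(1/2) = 24.69 m³/s

24.7 m³/s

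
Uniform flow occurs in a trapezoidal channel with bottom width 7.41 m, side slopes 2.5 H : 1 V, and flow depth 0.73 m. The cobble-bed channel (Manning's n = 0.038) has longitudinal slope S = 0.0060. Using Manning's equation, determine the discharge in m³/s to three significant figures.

A = (b + z·y)·y = (7.41 + 2.5×0.73)×0.73 = 6.742 m²
P = b + 2y√(1+z²) = 7.41 + 2×0.73×√(1+2.5²) = 11.34 m
R = A/P = 6.742/11.34 = 0.5944 m
Q = (1/n)·A·R^(2/3)·S^(1/2) = (1/0.038) × 6.742 × 0.5944^(2/3) × 0.0060^(1/2) = 9.715 m³/s

9.72 m³/s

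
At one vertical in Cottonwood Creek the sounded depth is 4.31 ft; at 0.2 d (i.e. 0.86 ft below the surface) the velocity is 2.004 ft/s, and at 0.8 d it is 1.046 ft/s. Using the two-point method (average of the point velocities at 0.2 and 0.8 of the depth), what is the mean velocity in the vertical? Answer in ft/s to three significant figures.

1.53 ft/s

v̄ = (2.004 + 1.046) / 2 = 1.525 ft/s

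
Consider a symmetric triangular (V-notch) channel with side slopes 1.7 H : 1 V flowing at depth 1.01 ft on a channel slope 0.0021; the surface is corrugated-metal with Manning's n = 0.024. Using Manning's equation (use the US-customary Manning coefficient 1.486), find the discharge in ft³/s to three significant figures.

2.83 ft³/s

A = z·y² = 1.7×1.01² = 1.734 ft²
P = 2y√(1+z²) = 2×1.01×√(1+1.7²) = 3.984 ft
R = A/P = 1.734/3.984 = 0.4353 ft
Q = (1.486/n)·A·R^(2/3)·S^(1/2) = (1.486/0.024) × 1.734 × 0.4353^(2/3) × 0.0021^(1/2) = 2.826 ft³/s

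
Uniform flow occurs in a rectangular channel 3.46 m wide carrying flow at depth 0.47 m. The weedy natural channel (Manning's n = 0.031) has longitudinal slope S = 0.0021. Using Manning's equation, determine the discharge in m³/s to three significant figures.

A = b·y = 3.46 × 0.47 = 1.626 m²
P = b + 2y = 3.46 + 2×0.47 = 4.400 m
R = A/P = 1.626/4.400 = 0.3696 m
Q = (1/n)·A·R^(2/3)·S^(1/2) = (1/0.031) × 1.626 × 0.3696^(2/3) × 0.0021^(1/2) = 1.238 m³/s

1.24 m³/s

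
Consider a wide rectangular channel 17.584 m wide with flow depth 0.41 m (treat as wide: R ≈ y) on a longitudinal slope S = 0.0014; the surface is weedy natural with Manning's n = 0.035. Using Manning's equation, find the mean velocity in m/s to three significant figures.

A = b·y = 17.584 × 0.41 = 7.209 m²
Wide channel: R ≈ y = 0.41 m
Q = (1/n)·A·R^(2/3)·S^(1/2) = (1/0.035) × 7.209 × 0.4100^(2/3) × 0.0014^(1/2) = 4.254 m³/s
V = Q/A = 4.254/7.209 = 0.5900 m/s

0.590 m/s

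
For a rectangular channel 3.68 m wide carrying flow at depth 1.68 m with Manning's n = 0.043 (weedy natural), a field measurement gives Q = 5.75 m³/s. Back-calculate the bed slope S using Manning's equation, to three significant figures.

A = b·y = 3.68 × 1.68 = 6.182 m²
P = b + 2y = 3.68 + 2×1.68 = 7.040 m
R = A/P = 6.182/7.040 = 0.8782 m
S = (Q·n / (1·A·R^(2/3)))² = (5.75×0.043 / (1×6.182×0.9170))² = 0.001902

0.00190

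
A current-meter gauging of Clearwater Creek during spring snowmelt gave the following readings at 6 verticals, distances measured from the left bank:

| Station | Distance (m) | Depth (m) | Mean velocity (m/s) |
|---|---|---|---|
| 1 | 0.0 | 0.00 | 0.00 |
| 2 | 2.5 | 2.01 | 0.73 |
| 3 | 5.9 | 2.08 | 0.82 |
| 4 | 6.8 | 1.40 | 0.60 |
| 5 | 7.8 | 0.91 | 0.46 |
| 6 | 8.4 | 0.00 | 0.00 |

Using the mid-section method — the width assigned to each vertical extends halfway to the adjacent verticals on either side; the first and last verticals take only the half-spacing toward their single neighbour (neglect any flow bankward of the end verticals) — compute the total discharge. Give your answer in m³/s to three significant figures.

9.13 m³/s

w_2 = (5.9 − 0.0)/2 = 2.95 m; q_2 = 0.73 × 2.01 × 2.95 = 4.329 m³/s
w_3 = (6.8 − 2.5)/2 = 2.15 m; q_3 = 0.82 × 2.08 × 2.15 = 3.667 m³/s
w_4 = (7.8 − 5.9)/2 = 0.95 m; q_4 = 0.60 × 1.40 × 0.95 = 0.7980 m³/s
w_5 = (8.4 − 6.8)/2 = 0.8 m; q_5 = 0.46 × 0.91 × 0.8 = 0.3349 m³/s
Stations 1, 6 contribute zero (depth or velocity is 0).
Q = Σ qᵢ = 9.128 m³/s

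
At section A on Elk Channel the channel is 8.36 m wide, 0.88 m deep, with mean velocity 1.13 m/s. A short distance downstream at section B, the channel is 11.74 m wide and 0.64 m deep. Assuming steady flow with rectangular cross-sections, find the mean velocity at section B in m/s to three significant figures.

1.11 m/s

Q = A₁V₁ = (8.36×0.88) × 1.13 = 8.313 m³/s
A₂ = 11.74 × 0.64 = 7.514 m²
V₂ = Q/A₂ = 8.313/7.514 = 1.106 m/s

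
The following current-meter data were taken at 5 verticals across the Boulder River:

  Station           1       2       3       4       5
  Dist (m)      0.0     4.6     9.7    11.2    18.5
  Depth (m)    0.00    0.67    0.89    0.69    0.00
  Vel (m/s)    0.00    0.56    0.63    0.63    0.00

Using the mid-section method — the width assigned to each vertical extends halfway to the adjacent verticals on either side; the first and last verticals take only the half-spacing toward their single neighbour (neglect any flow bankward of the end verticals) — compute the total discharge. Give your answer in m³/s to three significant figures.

5.58 m³/s

w_2 = (9.7 − 0.0)/2 = 4.85 m; q_2 = 0.56 × 0.67 × 4.85 = 1.820 m³/s
w_3 = (11.2 − 4.6)/2 = 3.3 m; q_3 = 0.63 × 0.89 × 3.3 = 1.850 m³/s
w_4 = (18.5 − 9.7)/2 = 4.4 m; q_4 = 0.63 × 0.69 × 4.4 = 1.913 m³/s
Stations 1, 5 contribute zero (depth or velocity is 0).
Q = Σ qᵢ = 5.583 m³/s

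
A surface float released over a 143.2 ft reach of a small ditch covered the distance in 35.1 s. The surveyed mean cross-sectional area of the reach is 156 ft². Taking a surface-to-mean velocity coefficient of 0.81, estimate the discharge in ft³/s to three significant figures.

516 ft³/s

v_surface = L / t̄ = 143.2 / 35.1 = 4.080 ft/s
v_mean = 0.81 × 4.080 = 3.305 ft/s
Q = A × v_mean = 156 × 3.305 = 515.5 ft³/s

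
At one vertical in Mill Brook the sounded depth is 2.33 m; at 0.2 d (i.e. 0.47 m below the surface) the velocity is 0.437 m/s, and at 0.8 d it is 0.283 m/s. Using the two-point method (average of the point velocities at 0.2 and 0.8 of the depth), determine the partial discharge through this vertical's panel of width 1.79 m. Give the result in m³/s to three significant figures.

1.50 m³/s

v̄ = (0.437 + 0.283) / 2 = 0.3600 m/s
q = v̄ × d × w = 0.3600 × 2.33 × 1.79 = 1.501 m³/s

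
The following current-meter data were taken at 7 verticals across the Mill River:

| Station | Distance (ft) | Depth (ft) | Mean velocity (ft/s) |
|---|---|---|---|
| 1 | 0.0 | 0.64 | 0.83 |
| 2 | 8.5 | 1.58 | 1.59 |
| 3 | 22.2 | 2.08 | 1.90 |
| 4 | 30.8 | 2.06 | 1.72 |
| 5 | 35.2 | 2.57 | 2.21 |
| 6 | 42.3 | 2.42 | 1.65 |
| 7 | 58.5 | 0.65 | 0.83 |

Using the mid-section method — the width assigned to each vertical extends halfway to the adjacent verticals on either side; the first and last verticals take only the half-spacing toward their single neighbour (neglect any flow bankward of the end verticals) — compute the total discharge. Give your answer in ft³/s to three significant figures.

w_1 = (8.5 − 0.0)/2 = 4.25 ft; q_1 = 0.83 × 0.64 × 4.25 = 2.258 ft³/s
w_2 = (22.2 − 0.0)/2 = 11.1 ft; q_2 = 1.59 × 1.58 × 11.1 = 27.89 ft³/s
w_3 = (30.8 − 8.5)/2 = 11.15 ft; q_3 = 1.90 × 2.08 × 11.15 = 44.06 ft³/s
w_4 = (35.2 − 22.2)/2 = 6.5 ft; q_4 = 1.72 × 2.06 × 6.5 = 23.03 ft³/s
w_5 = (42.3 − 30.8)/2 = 5.75 ft; q_5 = 2.21 × 2.57 × 5.75 = 32.66 ft³/s
w_6 = (58.5 − 35.2)/2 = 11.65 ft; q_6 = 1.65 × 2.42 × 11.65 = 46.52 ft³/s
w_7 = (58.5 − 42.3)/2 = 8.1 ft; q_7 = 0.83 × 0.65 × 8.1 = 4.370 ft³/s
Q = Σ qᵢ = 180.8 ft³/s

181 ft³/s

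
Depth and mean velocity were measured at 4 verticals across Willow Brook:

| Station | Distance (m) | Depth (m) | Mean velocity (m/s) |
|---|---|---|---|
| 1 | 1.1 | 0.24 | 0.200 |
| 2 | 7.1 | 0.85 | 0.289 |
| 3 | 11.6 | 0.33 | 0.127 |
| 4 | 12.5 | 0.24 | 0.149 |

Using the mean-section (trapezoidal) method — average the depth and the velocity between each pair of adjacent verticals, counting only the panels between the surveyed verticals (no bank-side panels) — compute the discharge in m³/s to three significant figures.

1.39 m³/s

Panel 1-2: Δb = 6 m, d̄ = (0.24+0.85)/2 = 0.545, v̄ = (0.200+0.289)/2 = 0.2445 → q = 6×0.545×0.2445 = 0.7995 m³/s
Panel 2-3: Δb = 4.5 m, d̄ = (0.85+0.33)/2 = 0.59, v̄ = (0.289+0.127)/2 = 0.208 → q = 4.5×0.59×0.208 = 0.5522 m³/s
Panel 3-4: Δb = 0.9 m, d̄ = (0.33+0.24)/2 = 0.285, v̄ = (0.127+0.149)/2 = 0.138 → q = 0.9×0.285×0.138 = 0.03540 m³/s
Q = Σ q = 1.387 m³/s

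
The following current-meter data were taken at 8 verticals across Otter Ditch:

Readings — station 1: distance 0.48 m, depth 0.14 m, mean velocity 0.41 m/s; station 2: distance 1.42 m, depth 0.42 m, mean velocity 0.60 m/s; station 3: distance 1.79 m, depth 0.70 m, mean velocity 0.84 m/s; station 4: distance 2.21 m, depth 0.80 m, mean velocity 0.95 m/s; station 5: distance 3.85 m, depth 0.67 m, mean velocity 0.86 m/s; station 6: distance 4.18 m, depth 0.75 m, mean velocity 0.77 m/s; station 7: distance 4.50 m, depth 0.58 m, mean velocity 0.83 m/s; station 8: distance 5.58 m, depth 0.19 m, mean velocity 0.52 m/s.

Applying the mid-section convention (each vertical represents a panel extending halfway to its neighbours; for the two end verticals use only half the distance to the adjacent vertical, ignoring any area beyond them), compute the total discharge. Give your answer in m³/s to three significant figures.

2.35 m³/s

w_1 = (1.42 − 0.48)/2 = 0.47 m; q_1 = 0.41 × 0.14 × 0.47 = 0.02698 m³/s
w_2 = (1.79 − 0.48)/2 = 0.655 m; q_2 = 0.60 × 0.42 × 0.655 = 0.1651 m³/s
w_3 = (2.21 − 1.42)/2 = 0.395 m; q_3 = 0.84 × 0.70 × 0.395 = 0.2323 m³/s
w_4 = (3.85 − 1.79)/2 = 1.03 m; q_4 = 0.95 × 0.80 × 1.03 = 0.7828 m³/s
w_5 = (4.18 − 2.21)/2 = 0.985 m; q_5 = 0.86 × 0.67 × 0.985 = 0.5676 m³/s
w_6 = (4.50 − 3.85)/2 = 0.325 m; q_6 = 0.77 × 0.75 × 0.325 = 0.1877 m³/s
w_7 = (5.58 − 4.18)/2 = 0.7 m; q_7 = 0.83 × 0.58 × 0.7 = 0.3370 m³/s
w_8 = (5.58 − 4.50)/2 = 0.54 m; q_8 = 0.52 × 0.19 × 0.54 = 0.05335 m³/s
Q = Σ qᵢ = 2.353 m³/s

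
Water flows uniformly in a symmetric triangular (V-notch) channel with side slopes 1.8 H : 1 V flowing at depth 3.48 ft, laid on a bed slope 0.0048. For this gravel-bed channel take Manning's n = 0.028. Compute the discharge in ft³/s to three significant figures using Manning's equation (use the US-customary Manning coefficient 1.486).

106 ft³/s

A = z·y² = 1.8×3.48² = 21.80 ft²
P = 2y√(1+z²) = 2×3.48×√(1+1.8²) = 14.33 ft
R = A/P = 21.80/14.33 = 1.521 ft
Q = (1.486/n)·A·R^(2/3)·S^(1/2) = (1.486/0.028) × 21.80 × 1.521^(2/3) × 0.0048^(1/2) = 106.0 ft³/s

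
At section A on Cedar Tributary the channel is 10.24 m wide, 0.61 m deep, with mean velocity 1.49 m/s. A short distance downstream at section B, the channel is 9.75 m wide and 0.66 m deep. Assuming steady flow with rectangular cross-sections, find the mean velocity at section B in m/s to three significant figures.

Q = A₁V₁ = (10.24×0.61) × 1.49 = 9.307 m³/s
A₂ = 9.75 × 0.66 = 6.435 m²
V₂ = Q/A₂ = 9.307/6.435 = 1.446 m/s

1.45 m/s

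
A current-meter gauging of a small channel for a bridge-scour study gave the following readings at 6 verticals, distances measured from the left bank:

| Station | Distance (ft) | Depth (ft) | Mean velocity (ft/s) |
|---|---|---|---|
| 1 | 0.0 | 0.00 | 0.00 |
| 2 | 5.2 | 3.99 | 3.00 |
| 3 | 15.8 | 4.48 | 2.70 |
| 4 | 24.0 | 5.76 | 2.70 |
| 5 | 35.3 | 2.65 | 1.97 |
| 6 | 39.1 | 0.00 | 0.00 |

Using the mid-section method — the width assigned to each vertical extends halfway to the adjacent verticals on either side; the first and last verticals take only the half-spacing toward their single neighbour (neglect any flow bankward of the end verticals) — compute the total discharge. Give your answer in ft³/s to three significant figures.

399 ft³/s

w_2 = (15.8 − 0.0)/2 = 7.9 ft; q_2 = 3.00 × 3.99 × 7.9 = 94.56 ft³/s
w_3 = (24.0 − 5.2)/2 = 9.4 ft; q_3 = 2.70 × 4.48 × 9.4 = 113.7 ft³/s
w_4 = (35.3 − 15.8)/2 = 9.75 ft; q_4 = 2.70 × 5.76 × 9.75 = 151.6 ft³/s
w_5 = (39.1 − 24.0)/2 = 7.55 ft; q_5 = 1.97 × 2.65 × 7.55 = 39.41 ft³/s
Stations 1, 6 contribute zero (depth or velocity is 0).
Q = Σ qᵢ = 399.3 ft³/s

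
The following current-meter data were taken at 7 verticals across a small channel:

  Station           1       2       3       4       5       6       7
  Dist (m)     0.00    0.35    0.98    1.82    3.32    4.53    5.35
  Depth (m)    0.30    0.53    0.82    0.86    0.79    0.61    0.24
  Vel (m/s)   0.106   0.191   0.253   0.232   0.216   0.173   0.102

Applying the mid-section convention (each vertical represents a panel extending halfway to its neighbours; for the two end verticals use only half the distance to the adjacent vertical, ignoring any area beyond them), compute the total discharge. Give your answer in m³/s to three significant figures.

0.789 m³/s

w_1 = (0.35 − 0.00)/2 = 0.175 m; q_1 = 0.106 × 0.30 × 0.175 = 0.005565 m³/s
w_2 = (0.98 − 0.00)/2 = 0.49 m; q_2 = 0.191 × 0.53 × 0.49 = 0.04960 m³/s
w_3 = (1.82 − 0.35)/2 = 0.735 m; q_3 = 0.253 × 0.82 × 0.735 = 0.1525 m³/s
w_4 = (3.32 − 0.98)/2 = 1.17 m; q_4 = 0.232 × 0.86 × 1.17 = 0.2334 m³/s
w_5 = (4.53 − 1.82)/2 = 1.355 m; q_5 = 0.216 × 0.79 × 1.355 = 0.2312 m³/s
w_6 = (5.35 − 3.32)/2 = 1.015 m; q_6 = 0.173 × 0.61 × 1.015 = 0.1071 m³/s
w_7 = (5.35 − 4.53)/2 = 0.41 m; q_7 = 0.102 × 0.24 × 0.41 = 0.01004 m³/s
Q = Σ qᵢ = 0.7895 m³/s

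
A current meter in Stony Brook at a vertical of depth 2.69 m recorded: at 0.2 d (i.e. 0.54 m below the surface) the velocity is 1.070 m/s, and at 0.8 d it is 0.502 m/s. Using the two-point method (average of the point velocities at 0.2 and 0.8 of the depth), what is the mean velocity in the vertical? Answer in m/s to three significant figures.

0.786 m/s

v̄ = (1.070 + 0.502) / 2 = 0.7860 m/s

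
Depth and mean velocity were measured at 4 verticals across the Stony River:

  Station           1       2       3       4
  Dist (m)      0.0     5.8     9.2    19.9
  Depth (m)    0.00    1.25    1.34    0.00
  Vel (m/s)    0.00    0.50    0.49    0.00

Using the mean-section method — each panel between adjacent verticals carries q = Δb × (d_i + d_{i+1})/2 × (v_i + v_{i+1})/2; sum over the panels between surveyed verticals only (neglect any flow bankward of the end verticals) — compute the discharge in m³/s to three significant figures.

Panel 1-2: Δb = 5.8 m, d̄ = (0.00+1.25)/2 = 0.625, v̄ = (0.00+0.50)/2 = 0.25 → q = 5.8×0.625×0.25 = 0.9063 m³/s
Panel 2-3: Δb = 3.4 m, d̄ = (1.25+1.34)/2 = 1.295, v̄ = (0.50+0.49)/2 = 0.495 → q = 3.4×1.295×0.495 = 2.179 m³/s
Panel 3-4: Δb = 10.7 m, d̄ = (1.34+0.00)/2 = 0.67, v̄ = (0.49+0.00)/2 = 0.245 → q = 10.7×0.67×0.245 = 1.756 m³/s
Q = Σ q = 4.842 m³/s

4.84 m³/s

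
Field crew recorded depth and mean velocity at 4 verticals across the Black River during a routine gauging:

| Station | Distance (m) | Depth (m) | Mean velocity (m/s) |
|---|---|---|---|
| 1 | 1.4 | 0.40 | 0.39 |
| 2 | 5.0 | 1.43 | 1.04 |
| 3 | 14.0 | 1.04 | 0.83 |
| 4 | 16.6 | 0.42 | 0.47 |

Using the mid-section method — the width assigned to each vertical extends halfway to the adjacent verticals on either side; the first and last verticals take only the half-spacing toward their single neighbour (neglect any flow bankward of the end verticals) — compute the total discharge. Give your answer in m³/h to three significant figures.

53700 m³/h

w_1 = (5.0 − 1.4)/2 = 1.8 m; q_1 = 0.39 × 0.40 × 1.8 = 0.2808 m³/s
w_2 = (14.0 − 1.4)/2 = 6.3 m; q_2 = 1.04 × 1.43 × 6.3 = 9.369 m³/s
w_3 = (16.6 − 5.0)/2 = 5.8 m; q_3 = 0.83 × 1.04 × 5.8 = 5.007 m³/s
w_4 = (16.6 − 14.0)/2 = 1.3 m; q_4 = 0.47 × 0.42 × 1.3 = 0.2566 m³/s
Q = Σ qᵢ = 14.91 m³/s
= 14.91 × 3600 = 53690 m³/h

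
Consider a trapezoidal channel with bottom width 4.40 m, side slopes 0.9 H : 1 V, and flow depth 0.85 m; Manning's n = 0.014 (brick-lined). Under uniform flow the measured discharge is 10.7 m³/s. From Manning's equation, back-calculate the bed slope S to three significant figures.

0.00204

A = (b + z·y)·y = (4.40 + 0.9×0.85)×0.85 = 4.390 m²
P = b + 2y√(1+z²) = 4.40 + 2×0.85×√(1+0.9²) = 6.687 m
R = A/P = 4.390/6.687 = 0.6565 m
S = (Q·n / (1·A·R^(2/3)))² = (10.7×0.014 / (1×4.390×0.7554))² = 0.002040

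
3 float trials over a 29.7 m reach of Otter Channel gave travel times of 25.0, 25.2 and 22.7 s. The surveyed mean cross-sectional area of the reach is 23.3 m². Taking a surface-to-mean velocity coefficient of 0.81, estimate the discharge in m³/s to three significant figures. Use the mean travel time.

23.1 m³/s

t̄ = (25.0 + 25.2 + 22.7) / 3 = 24.3 s
v_surface = L / t̄ = 29.7 / 24.3 = 1.222 m/s
v_mean = 0.81 × 1.222 = 0.9900 m/s
Q = A × v_mean = 23.3 × 0.9900 = 23.07 m³/s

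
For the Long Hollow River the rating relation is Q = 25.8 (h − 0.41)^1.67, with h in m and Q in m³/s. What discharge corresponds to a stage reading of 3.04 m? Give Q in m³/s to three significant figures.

130 m³/s

Q = 25.8 × (3.04 − 0.41)^1.67 = 25.8 × 2.63^1.67 = 129.7 m³/s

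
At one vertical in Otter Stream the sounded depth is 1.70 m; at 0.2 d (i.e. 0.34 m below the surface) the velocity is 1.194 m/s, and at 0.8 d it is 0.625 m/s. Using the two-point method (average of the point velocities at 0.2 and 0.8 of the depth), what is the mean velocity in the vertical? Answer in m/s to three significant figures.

0.910 m/s

v̄ = (1.194 + 0.625) / 2 = 0.9095 m/s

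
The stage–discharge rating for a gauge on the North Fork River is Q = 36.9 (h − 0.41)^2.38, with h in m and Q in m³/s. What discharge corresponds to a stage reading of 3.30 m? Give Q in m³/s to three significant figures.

Q = 36.9 × (3.30 − 0.41)^2.38 = 36.9 × 2.89^2.38 = 461.3 m³/s

461 m³/s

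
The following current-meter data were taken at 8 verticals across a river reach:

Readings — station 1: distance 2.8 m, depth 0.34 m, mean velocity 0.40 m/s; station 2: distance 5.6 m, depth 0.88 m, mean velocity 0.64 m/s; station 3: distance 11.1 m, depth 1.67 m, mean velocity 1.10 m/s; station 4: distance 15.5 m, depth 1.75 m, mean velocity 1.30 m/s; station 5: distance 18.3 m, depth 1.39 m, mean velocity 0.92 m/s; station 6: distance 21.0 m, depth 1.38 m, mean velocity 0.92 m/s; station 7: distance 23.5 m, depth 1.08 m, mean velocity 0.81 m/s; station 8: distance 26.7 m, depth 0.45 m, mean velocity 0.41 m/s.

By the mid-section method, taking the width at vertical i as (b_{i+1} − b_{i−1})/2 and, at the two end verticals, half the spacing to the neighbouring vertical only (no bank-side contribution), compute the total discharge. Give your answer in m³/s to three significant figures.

29.4 m³/s

w_1 = (5.6 − 2.8)/2 = 1.4 m; q_1 = 0.40 × 0.34 × 1.4 = 0.1904 m³/s
w_2 = (11.1 − 2.8)/2 = 4.15 m; q_2 = 0.64 × 0.88 × 4.15 = 2.337 m³/s
w_3 = (15.5 − 5.6)/2 = 4.95 m; q_3 = 1.10 × 1.67 × 4.95 = 9.093 m³/s
w_4 = (18.3 − 11.1)/2 = 3.6 m; q_4 = 1.30 × 1.75 × 3.6 = 8.190 m³/s
w_5 = (21.0 − 15.5)/2 = 2.75 m; q_5 = 0.92 × 1.39 × 2.75 = 3.517 m³/s
w_6 = (23.5 − 18.3)/2 = 2.6 m; q_6 = 0.92 × 1.38 × 2.6 = 3.301 m³/s
w_7 = (26.7 − 21.0)/2 = 2.85 m; q_7 = 0.81 × 1.08 × 2.85 = 2.493 m³/s
w_8 = (26.7 − 23.5)/2 = 1.6 m; q_8 = 0.41 × 0.45 × 1.6 = 0.2952 m³/s
Q = Σ qᵢ = 29.42 m³/s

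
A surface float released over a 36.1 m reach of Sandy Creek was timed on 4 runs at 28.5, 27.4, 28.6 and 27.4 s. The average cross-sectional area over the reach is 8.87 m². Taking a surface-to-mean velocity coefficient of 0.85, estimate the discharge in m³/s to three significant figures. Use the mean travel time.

t̄ = (28.5 + 27.4 + 28.6 + 27.4) / 4 = 27.975 s
v_surface = L / t̄ = 36.1 / 27.975 = 1.290 m/s
v_mean = 0.85 × 1.290 = 1.097 m/s
Q = A × v_mean = 8.87 × 1.097 = 9.729 m³/s

9.73 m³/s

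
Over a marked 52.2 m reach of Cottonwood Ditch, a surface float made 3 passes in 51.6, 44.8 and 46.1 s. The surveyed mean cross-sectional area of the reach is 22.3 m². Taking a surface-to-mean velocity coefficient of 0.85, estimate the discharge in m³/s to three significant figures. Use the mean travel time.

20.8 m³/s

t̄ = (51.6 + 44.8 + 46.1) / 3 = 47.5 s
v_surface = L / t̄ = 52.2 / 47.5 = 1.099 m/s
v_mean = 0.85 × 1.099 = 0.9341 m/s
Q = A × v_mean = 22.3 × 0.9341 = 20.83 m³/s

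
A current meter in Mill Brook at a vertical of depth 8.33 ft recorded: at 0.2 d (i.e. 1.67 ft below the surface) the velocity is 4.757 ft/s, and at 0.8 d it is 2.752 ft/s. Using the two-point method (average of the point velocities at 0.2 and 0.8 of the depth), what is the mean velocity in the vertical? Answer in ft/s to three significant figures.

v̄ = (4.757 + 2.752) / 2 = 3.755 ft/s

3.75 ft/s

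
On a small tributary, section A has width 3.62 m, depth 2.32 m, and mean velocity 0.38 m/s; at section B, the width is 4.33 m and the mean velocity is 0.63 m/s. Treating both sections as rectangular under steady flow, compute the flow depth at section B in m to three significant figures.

1.17 m

Q = A₁V₁ = (3.62×2.32) × 0.38 = 3.191 m³/s
d₂ = Q/(b₂ V₂) = 3.191/(4.33×0.63) = 1.170 m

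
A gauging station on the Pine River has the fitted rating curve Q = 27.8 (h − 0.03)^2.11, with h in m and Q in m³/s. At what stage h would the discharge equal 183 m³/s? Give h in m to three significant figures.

h − h₀ = (Q/C)^(1/b) = (183/27.8)^(1/2.11) = 2.443 m
h = 0.03 + 2.443 = 2.473 m

2.47 m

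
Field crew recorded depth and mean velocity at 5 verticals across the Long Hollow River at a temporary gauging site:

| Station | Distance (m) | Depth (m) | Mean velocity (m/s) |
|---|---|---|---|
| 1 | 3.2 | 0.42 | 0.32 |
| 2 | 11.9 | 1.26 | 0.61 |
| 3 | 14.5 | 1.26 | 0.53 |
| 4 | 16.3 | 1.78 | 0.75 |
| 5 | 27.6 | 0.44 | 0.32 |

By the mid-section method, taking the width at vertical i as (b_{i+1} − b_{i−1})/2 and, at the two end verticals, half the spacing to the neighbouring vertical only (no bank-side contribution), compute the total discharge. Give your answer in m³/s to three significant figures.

15.9 m³/s

w_1 = (11.9 − 3.2)/2 = 4.35 m; q_1 = 0.32 × 0.42 × 4.35 = 0.5846 m³/s
w_2 = (14.5 − 3.2)/2 = 5.65 m; q_2 = 0.61 × 1.26 × 5.65 = 4.343 m³/s
w_3 = (16.3 − 11.9)/2 = 2.2 m; q_3 = 0.53 × 1.26 × 2.2 = 1.469 m³/s
w_4 = (27.6 − 14.5)/2 = 6.55 m; q_4 = 0.75 × 1.78 × 6.55 = 8.744 m³/s
w_5 = (27.6 − 16.3)/2 = 5.65 m; q_5 = 0.32 × 0.44 × 5.65 = 0.7955 m³/s
Q = Σ qᵢ = 15.94 m³/s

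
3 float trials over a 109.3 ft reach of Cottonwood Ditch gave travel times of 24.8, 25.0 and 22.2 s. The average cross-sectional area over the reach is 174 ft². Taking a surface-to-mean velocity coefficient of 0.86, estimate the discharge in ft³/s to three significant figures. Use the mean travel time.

681 ft³/s

t̄ = (24.8 + 25.0 + 22.2) / 3 = 24 s
v_surface = L / t̄ = 109.3 / 24 = 4.554 ft/s
v_mean = 0.86 × 4.554 = 3.917 ft/s
Q = A × v_mean = 174 × 3.917 = 681.5 ft³/s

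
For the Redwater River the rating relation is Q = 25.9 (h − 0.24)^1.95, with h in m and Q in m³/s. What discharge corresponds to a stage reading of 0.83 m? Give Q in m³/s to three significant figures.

Q = 25.9 × (0.83 − 0.24)^1.95 = 25.9 × 0.59^1.95 = 9.257 m³/s

9.26 m³/s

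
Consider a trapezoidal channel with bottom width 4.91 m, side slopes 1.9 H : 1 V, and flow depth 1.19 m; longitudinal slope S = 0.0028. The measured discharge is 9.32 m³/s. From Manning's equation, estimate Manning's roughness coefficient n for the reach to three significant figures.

A = (b + z·y)·y = (4.91 + 1.9×1.19)×1.19 = 8.533 m²
P = b + 2y√(1+z²) = 4.91 + 2×1.19×√(1+1.9²) = 10.02 m
R = A/P = 8.533/10.02 = 0.8516 m
n = (1/Q)·A·R^(2/3)·S^(1/2) = (1/9.32) × 8.533 × 0.8985 × 0.05292 = 0.04353

0.0435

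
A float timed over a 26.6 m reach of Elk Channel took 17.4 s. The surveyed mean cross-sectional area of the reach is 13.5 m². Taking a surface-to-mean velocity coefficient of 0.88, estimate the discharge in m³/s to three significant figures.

18.2 m³/s

v_surface = L / t̄ = 26.6 / 17.4 = 1.529 m/s
v_mean = 0.88 × 1.529 = 1.345 m/s
Q = A × v_mean = 13.5 × 1.345 = 18.16 m³/s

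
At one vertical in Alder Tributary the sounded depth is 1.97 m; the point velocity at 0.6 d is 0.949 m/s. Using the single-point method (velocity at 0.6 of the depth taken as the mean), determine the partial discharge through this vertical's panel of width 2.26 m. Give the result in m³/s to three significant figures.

v̄ = v₀.₆ = 0.949 m/s
q = v̄ × d × w = 0.9490 × 1.97 × 2.26 = 4.225 m³/s

4.23 m³/s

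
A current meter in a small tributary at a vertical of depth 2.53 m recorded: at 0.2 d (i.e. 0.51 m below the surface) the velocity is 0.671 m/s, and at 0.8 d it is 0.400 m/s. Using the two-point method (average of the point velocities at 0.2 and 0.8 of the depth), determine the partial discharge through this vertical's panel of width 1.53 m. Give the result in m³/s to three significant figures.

v̄ = (0.671 + 0.400) / 2 = 0.5355 m/s
q = v̄ × d × w = 0.5355 × 2.53 × 1.53 = 2.073 m³/s

2.07 m³/s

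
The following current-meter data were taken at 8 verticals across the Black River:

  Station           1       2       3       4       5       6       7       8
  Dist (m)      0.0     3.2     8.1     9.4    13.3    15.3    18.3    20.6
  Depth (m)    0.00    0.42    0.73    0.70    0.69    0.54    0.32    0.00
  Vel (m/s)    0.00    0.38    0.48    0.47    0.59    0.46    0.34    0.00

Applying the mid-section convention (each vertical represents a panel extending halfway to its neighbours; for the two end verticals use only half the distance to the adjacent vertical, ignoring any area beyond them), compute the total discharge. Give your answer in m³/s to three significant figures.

4.70 m³/s

w_2 = (8.1 − 0.0)/2 = 4.05 m; q_2 = 0.38 × 0.42 × 4.05 = 0.6464 m³/s
w_3 = (9.4 − 3.2)/2 = 3.1 m; q_3 = 0.48 × 0.73 × 3.1 = 1.086 m³/s
w_4 = (13.3 − 8.1)/2 = 2.6 m; q_4 = 0.47 × 0.70 × 2.6 = 0.8554 m³/s
w_5 = (15.3 − 9.4)/2 = 2.95 m; q_5 = 0.59 × 0.69 × 2.95 = 1.201 m³/s
w_6 = (18.3 − 13.3)/2 = 2.5 m; q_6 = 0.46 × 0.54 × 2.5 = 0.6210 m³/s
w_7 = (20.6 − 15.3)/2 = 2.65 m; q_7 = 0.34 × 0.32 × 2.65 = 0.2883 m³/s
Stations 1, 8 contribute zero (depth or velocity is 0).
Q = Σ qᵢ = 4.698 m³/s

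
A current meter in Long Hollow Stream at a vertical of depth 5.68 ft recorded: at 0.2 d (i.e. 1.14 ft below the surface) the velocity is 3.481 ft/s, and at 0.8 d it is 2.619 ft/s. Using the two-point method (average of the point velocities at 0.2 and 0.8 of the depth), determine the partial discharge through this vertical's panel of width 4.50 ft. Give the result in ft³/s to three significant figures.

v̄ = (3.481 + 2.619) / 2 = 3.050 ft/s
q = v̄ × d × w = 3.050 × 5.68 × 4.50 = 77.96 ft³/s

78.0 ft³/s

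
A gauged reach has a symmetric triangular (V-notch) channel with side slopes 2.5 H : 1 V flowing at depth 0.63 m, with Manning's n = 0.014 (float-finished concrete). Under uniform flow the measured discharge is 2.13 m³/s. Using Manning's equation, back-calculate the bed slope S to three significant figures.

0.00465

A = z·y² = 2.5×0.63² = 0.9923 m²
P = 2y√(1+z²) = 2×0.63×√(1+2.5²) = 3.393 m
R = A/P = 0.9923/3.393 = 0.2925 m
S = (Q·n / (1·A·R^(2/3)))² = (2.13×0.014 / (1×0.9923×0.4406))² = 0.004652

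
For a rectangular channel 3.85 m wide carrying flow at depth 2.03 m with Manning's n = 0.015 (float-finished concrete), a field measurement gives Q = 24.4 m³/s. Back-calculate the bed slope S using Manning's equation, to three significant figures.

0.00223

A = b·y = 3.85 × 2.03 = 7.816 m²
P = b + 2y = 3.85 + 2×2.03 = 7.910 m
R = A/P = 7.816/7.910 = 0.9881 m
S = (Q·n / (1·A·R^(2/3)))² = (24.4×0.015 / (1×7.816×0.9920))² = 0.002228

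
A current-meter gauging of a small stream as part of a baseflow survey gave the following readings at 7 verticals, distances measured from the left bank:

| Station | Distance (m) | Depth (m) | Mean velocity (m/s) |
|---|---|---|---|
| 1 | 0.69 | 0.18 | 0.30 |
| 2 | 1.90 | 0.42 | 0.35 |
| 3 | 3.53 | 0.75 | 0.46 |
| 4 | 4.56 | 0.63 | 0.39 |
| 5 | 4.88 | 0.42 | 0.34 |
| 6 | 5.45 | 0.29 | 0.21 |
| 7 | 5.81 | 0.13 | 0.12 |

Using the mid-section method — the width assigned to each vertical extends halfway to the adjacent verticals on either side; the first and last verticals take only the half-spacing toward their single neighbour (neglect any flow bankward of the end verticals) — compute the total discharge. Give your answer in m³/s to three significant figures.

w_1 = (1.90 − 0.69)/2 = 0.605 m; q_1 = 0.30 × 0.18 × 0.605 = 0.03267 m³/s
w_2 = (3.53 − 0.69)/2 = 1.42 m; q_2 = 0.35 × 0.42 × 1.42 = 0.2087 m³/s
w_3 = (4.56 − 1.90)/2 = 1.33 m; q_3 = 0.46 × 0.75 × 1.33 = 0.4589 m³/s
w_4 = (4.88 − 3.53)/2 = 0.675 m; q_4 = 0.39 × 0.63 × 0.675 = 0.1658 m³/s
w_5 = (5.45 − 4.56)/2 = 0.445 m; q_5 = 0.34 × 0.42 × 0.445 = 0.06355 m³/s
w_6 = (5.81 − 4.88)/2 = 0.465 m; q_6 = 0.21 × 0.29 × 0.465 = 0.02832 m³/s
w_7 = (5.81 − 5.45)/2 = 0.18 m; q_7 = 0.12 × 0.13 × 0.18 = 0.002808 m³/s
Q = Σ qᵢ = 0.9608 m³/s

0.961 m³/s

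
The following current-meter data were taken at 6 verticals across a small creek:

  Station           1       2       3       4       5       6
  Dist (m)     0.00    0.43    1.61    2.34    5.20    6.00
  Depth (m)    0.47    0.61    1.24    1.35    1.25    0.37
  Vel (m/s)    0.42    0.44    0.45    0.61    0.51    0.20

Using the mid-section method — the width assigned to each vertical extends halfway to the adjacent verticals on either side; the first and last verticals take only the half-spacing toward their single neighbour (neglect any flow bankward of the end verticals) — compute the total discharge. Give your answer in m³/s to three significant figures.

3.47 m³/s

w_1 = (0.43 − 0.00)/2 = 0.215 m; q_1 = 0.42 × 0.47 × 0.215 = 0.04244 m³/s
w_2 = (1.61 − 0.00)/2 = 0.805 m; q_2 = 0.44 × 0.61 × 0.805 = 0.2161 m³/s
w_3 = (2.34 − 0.43)/2 = 0.955 m; q_3 = 0.45 × 1.24 × 0.955 = 0.5329 m³/s
w_4 = (5.20 − 1.61)/2 = 1.795 m; q_4 = 0.61 × 1.35 × 1.795 = 1.478 m³/s
w_5 = (6.00 − 2.34)/2 = 1.83 m; q_5 = 0.51 × 1.25 × 1.83 = 1.167 m³/s
w_6 = (6.00 − 5.20)/2 = 0.4 m; q_6 = 0.20 × 0.37 × 0.4 = 0.02960 m³/s
Q = Σ qᵢ = 3.466 m³/s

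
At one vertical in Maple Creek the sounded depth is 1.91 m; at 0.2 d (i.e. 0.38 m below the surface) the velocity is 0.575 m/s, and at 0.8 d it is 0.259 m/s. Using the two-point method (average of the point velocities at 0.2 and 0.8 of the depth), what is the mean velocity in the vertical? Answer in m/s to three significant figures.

0.417 m/s

v̄ = (0.575 + 0.259) / 2 = 0.4170 m/s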